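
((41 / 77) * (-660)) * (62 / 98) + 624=137772/343 = 401.67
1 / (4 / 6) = 3/2 = 1.50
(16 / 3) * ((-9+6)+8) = 80/3 = 26.67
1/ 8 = 0.12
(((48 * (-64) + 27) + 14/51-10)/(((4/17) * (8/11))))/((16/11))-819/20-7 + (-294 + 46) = -96526451/7680 = -12568.55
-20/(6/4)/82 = -20/123 = -0.16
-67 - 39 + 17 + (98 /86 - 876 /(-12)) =-14.86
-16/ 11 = -1.45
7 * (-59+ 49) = -70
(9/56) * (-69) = -621/56 = -11.09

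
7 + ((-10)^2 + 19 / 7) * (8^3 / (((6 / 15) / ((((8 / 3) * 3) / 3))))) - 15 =7362392/21 = 350590.10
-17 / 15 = -1.13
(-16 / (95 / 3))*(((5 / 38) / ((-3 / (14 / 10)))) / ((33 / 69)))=1288/19855 = 0.06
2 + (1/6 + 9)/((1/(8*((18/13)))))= 1346/13 = 103.54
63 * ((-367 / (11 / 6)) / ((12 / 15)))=-346815/22 = -15764.32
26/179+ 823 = 147343/179 = 823.15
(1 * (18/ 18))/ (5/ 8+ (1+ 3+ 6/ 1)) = 0.09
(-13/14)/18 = -13/252 = -0.05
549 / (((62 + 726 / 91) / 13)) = 649467/6368 = 101.99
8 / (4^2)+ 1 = 3/2 = 1.50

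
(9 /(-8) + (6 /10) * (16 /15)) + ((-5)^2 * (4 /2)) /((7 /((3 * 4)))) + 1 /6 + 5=379663/4200 = 90.40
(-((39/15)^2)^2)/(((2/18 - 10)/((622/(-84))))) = -26647413/778750 = -34.22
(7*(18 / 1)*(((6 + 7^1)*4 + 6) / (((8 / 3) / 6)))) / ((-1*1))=-16443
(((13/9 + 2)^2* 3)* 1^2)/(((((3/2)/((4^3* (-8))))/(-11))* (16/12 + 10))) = 5412352/459 = 11791.62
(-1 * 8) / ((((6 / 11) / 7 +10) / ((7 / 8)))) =-539/776 = -0.69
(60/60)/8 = 1/8 = 0.12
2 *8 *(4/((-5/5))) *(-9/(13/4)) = 2304/13 = 177.23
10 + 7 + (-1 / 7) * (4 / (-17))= 17.03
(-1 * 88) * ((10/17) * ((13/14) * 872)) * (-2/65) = 153472/119 = 1289.68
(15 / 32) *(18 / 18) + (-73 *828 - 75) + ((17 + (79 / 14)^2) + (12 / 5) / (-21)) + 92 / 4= -473902941/7840 = -60446.80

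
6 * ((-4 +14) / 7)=60/7 = 8.57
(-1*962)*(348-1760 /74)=-311896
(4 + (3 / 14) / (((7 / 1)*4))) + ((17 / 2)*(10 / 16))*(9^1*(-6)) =-27721/98 = -282.87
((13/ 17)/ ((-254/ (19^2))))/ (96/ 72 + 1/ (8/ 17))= -56316/179197 = -0.31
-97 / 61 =-1.59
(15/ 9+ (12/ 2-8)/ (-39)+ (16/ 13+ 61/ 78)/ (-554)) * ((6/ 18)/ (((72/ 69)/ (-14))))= -1325191/172848 = -7.67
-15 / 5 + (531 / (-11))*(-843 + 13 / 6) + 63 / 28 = 40588.57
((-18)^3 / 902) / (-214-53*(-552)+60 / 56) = -40824/183377953 = 0.00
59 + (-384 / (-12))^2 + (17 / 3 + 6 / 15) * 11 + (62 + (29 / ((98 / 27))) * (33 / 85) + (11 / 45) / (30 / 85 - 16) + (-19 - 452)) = 529759499/712215 = 743.82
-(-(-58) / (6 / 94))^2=-7431076/9 = -825675.11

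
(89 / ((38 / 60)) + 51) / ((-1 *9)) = -1213/57 = -21.28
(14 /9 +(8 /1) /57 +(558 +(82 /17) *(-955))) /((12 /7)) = -41173909/17442 = -2360.62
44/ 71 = 0.62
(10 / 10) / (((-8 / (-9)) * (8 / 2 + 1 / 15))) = 135/488 = 0.28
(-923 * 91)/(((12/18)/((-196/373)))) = 24693942/373 = 66203.60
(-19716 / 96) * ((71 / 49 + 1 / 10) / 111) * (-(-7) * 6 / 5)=-1247037/51800 = -24.07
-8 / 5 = -1.60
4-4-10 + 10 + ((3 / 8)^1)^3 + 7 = 7.05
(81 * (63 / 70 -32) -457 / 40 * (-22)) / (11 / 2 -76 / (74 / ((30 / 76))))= -335627/754 = -445.13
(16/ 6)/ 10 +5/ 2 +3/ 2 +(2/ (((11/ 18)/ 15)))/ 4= 2729/165 = 16.54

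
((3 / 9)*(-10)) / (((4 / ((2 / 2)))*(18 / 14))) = -35/54 = -0.65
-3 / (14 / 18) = -27/7 = -3.86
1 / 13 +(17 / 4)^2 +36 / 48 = 3929/208 = 18.89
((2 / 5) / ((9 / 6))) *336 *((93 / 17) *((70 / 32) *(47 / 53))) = 950.85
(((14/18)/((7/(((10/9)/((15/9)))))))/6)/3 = 1/243 = 0.00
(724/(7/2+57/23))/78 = 16652/10725 = 1.55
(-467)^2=218089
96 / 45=32/15 = 2.13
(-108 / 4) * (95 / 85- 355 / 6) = 53289/34 = 1567.32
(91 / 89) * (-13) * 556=-657748/89 = -7390.43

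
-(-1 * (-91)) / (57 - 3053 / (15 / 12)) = 455/11927 = 0.04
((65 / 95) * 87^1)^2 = 1279161/361 = 3543.38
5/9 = 0.56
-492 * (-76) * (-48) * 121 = -217172736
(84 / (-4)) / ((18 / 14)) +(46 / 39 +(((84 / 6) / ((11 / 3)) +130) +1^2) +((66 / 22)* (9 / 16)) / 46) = 12598293/105248 = 119.70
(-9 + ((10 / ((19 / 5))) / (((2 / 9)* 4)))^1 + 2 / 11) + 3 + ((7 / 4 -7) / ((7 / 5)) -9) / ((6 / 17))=-65179/1672 = -38.98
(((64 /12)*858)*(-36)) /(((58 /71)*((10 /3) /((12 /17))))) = -105266304/2465 = -42704.38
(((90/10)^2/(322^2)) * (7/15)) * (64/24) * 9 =162/18515 = 0.01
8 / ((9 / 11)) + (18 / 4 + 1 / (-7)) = 1781/126 = 14.13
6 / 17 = 0.35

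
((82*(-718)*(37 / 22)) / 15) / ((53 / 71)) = -77333626/8745 = -8843.18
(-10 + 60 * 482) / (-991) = -28910/991 = -29.17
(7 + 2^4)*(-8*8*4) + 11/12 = -70645/12 = -5887.08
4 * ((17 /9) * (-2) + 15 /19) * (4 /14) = -584/171 = -3.42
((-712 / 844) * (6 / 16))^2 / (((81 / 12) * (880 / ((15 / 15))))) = 7921/470141760 = 0.00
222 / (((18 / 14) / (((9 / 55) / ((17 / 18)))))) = 27972/935 = 29.92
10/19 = 0.53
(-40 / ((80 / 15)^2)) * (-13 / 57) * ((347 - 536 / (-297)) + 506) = 16502005/60192 = 274.16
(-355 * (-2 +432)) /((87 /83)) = -12669950/87 = -145631.61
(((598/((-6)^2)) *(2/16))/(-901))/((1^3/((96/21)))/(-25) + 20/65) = -194350/25210881 = -0.01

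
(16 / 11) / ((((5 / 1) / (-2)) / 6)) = -192/55 = -3.49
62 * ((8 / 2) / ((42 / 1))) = 124/21 = 5.90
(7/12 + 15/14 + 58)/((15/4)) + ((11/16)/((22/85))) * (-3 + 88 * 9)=21285827/10080 = 2111.69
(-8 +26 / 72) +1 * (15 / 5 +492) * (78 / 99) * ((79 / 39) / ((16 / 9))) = 31445/72 = 436.74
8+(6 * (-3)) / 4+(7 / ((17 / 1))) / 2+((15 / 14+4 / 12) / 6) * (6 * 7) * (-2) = -814/51 = -15.96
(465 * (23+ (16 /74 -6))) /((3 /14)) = 37359.19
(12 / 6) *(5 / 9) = 10/9 = 1.11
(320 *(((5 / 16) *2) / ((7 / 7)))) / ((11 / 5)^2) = 5000/121 = 41.32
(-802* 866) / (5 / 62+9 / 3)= -43060984/191 = -225450.18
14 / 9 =1.56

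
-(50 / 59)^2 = -2500/3481 = -0.72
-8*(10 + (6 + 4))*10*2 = -3200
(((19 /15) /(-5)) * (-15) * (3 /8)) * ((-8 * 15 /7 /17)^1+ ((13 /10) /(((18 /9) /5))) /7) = -2109/2720 = -0.78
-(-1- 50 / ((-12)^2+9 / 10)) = 1.35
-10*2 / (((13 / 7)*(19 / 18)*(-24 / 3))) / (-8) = -315/1976 = -0.16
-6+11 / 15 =-79/15 = -5.27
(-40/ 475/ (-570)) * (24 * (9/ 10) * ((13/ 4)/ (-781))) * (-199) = 93132/35242625 = 0.00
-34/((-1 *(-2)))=-17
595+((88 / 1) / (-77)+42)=4451/7 = 635.86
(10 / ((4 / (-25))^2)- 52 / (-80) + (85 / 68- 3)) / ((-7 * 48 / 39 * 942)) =-202553/4220160 = -0.05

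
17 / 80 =0.21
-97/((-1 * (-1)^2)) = 97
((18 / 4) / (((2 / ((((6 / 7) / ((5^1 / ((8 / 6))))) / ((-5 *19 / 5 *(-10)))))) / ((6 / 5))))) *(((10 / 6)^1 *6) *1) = 108/3325 = 0.03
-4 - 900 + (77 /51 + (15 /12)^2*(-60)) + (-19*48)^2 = 169472543/204 = 830747.76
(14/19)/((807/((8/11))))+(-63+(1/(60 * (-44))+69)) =26987363/4497680 = 6.00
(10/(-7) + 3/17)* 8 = -1192/119 = -10.02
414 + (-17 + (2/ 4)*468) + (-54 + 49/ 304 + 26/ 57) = 526787/912 = 577.62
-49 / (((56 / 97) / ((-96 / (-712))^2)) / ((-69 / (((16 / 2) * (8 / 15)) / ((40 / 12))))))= 10541475/126736 = 83.18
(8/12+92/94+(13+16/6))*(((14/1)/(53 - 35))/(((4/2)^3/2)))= 17087/5076 = 3.37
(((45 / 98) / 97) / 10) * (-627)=-5643/19012 = -0.30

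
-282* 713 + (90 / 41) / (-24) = -32974839/164 = -201066.09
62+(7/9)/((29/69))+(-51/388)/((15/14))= 63.73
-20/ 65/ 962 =-2/6253 = 0.00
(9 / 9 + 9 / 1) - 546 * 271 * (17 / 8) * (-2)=1257731/2 = 628865.50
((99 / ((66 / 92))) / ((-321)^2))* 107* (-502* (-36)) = 277104/107 = 2589.76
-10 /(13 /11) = -110/13 = -8.46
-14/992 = -7/496 = -0.01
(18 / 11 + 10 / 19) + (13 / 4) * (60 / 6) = 14489/418 = 34.66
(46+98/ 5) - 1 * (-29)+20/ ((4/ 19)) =948/5 = 189.60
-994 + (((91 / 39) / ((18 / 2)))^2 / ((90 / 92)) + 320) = -22108316/32805 = -673.93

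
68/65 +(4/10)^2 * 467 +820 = 291124/325 = 895.77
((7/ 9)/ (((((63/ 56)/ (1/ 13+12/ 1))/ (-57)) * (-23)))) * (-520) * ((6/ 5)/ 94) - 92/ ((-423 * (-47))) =-20937388/152421 = -137.37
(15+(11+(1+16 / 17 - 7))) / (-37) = -0.57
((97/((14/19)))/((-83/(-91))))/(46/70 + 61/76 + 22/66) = 95596410/1187647 = 80.49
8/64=1/8 = 0.12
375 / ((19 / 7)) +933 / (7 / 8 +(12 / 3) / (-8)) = 49897/19 = 2626.16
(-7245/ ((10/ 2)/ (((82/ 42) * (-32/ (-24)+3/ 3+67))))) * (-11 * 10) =21575840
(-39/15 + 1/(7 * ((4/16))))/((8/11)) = -781/280 = -2.79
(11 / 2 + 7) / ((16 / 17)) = 13.28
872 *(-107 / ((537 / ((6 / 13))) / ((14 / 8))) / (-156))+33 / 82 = 9689411/7441746 = 1.30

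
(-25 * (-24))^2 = 360000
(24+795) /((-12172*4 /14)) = -5733/24344 = -0.24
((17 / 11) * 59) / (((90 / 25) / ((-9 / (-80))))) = 1003/352 = 2.85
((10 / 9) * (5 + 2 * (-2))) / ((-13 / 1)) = -10/117 = -0.09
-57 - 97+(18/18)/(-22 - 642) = -102257/664 = -154.00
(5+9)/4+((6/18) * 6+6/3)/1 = 15/2 = 7.50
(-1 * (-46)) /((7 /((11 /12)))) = 253/42 = 6.02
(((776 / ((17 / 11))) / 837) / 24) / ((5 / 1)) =1067/213435 = 0.00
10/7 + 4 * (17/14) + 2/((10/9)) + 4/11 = 3253/385 = 8.45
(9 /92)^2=81/8464 = 0.01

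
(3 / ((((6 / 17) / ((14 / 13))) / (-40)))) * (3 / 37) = -14280/481 = -29.69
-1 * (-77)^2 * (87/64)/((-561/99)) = 1547469/1088 = 1422.31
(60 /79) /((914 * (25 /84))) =504/180515 = 0.00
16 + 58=74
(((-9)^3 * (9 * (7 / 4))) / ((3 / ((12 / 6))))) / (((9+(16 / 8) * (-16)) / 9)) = 2995.24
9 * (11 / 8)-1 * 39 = -213/8 = -26.62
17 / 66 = 0.26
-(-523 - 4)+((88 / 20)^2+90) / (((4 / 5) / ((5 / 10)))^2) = 18231/32 = 569.72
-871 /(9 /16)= -13936/9 = -1548.44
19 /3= 6.33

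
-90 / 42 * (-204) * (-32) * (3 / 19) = -2208.72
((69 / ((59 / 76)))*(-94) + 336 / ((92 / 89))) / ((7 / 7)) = -10896444/1357 = -8029.80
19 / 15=1.27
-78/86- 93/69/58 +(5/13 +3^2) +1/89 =561845939/66367834 = 8.47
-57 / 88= -0.65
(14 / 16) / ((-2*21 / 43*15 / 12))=-43/60 = -0.72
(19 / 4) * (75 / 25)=57/4 = 14.25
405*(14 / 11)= 5670/11 = 515.45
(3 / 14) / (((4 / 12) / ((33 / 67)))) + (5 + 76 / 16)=18885/1876 = 10.07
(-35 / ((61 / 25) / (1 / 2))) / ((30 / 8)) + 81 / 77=-0.86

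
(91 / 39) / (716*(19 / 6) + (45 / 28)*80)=49/50314 = 0.00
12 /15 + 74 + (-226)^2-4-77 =255349/5 = 51069.80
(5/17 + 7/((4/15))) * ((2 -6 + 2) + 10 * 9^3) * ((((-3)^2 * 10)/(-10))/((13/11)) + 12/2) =-69062910/221 = -312501.86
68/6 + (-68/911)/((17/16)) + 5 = 44447/2733 = 16.26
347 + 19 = 366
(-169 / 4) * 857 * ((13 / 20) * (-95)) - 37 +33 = 35773687/16 = 2235855.44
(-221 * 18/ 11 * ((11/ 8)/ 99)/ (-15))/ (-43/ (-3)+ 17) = 221/20680 = 0.01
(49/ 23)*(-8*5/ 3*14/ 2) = -13720/69 = -198.84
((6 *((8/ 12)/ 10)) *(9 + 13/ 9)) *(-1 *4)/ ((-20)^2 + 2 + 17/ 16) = -12032/290205 = -0.04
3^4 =81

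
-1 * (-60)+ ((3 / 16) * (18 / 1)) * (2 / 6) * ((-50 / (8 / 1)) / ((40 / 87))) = 11445/256 = 44.71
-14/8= -7/4 = -1.75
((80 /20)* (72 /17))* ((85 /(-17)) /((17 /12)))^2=1036800/4913 = 211.03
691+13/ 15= 10378/15 = 691.87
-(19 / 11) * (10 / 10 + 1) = -38/11 = -3.45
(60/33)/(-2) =-10/11 = -0.91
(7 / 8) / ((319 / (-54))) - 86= -109925/1276 = -86.15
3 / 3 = 1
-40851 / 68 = -2403/4 = -600.75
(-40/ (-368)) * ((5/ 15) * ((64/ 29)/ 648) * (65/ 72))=325/2917458 = 0.00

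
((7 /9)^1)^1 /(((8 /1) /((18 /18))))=7/72 = 0.10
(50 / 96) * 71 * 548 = 243175/12 = 20264.58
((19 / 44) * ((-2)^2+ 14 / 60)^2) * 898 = 137596499/19800 = 6949.32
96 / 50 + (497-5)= 12348/25 = 493.92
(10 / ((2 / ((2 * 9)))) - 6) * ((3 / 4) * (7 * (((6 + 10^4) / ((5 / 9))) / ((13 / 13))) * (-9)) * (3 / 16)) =-536136489/40 = -13403412.22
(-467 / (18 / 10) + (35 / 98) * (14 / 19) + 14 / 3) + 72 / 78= -563734/2223 = -253.59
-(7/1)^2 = -49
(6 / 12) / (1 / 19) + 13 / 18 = 92/9 = 10.22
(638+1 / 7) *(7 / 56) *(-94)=-209949/28 = -7498.18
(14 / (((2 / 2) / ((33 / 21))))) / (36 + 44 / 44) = 22/37 = 0.59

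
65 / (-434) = -0.15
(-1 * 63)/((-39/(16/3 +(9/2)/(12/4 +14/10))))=5873/572 = 10.27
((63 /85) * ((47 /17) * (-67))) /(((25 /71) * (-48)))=4695159/578000 = 8.12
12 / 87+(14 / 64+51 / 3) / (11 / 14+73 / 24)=345847/74588 = 4.64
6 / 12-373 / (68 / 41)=-15259/68 = -224.40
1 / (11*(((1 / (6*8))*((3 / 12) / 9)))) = 1728/11 = 157.09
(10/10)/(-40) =-1/40 = -0.02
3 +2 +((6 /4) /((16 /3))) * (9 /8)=1361/256 = 5.32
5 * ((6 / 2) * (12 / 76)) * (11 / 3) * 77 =12705/19 = 668.68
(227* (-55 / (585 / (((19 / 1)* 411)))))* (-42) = 90995674/13 = 6999667.23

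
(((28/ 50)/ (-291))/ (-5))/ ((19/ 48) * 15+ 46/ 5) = 32/1258575 = 0.00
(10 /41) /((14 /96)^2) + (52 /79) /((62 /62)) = 1924628/158711 = 12.13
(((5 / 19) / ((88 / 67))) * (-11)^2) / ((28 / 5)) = 18425/4256 = 4.33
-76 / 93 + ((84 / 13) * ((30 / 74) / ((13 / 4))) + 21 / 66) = 3927527/12793638 = 0.31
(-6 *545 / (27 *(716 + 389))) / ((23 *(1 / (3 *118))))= -25724/15249 = -1.69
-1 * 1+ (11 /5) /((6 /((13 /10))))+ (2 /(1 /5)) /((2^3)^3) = -0.50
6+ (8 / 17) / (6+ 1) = 722/119 = 6.07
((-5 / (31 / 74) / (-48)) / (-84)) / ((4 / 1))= -185/249984 = 0.00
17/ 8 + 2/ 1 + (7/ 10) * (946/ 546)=8327/1560 = 5.34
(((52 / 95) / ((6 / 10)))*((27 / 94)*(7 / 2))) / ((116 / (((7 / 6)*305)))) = 582855/207176 = 2.81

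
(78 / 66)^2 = 169/121 = 1.40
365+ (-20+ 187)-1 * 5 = 527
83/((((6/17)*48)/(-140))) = -49385/72 = -685.90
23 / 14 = 1.64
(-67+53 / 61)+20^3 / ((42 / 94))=22851286/1281 = 17838.63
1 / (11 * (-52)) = -1/572 = 0.00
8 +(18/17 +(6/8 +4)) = 939/68 = 13.81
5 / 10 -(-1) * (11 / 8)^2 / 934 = 30009/59776 = 0.50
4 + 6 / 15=22/5 = 4.40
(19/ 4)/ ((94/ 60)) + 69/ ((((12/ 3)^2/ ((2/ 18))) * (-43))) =293039/97008 = 3.02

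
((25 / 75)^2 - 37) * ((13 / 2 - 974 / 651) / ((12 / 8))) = -2162980/17577 = -123.06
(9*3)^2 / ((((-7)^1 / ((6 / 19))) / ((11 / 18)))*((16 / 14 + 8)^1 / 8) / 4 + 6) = -2673/16 = -167.06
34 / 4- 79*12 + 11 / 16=-15021/16 = -938.81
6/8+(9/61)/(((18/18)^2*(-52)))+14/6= 14657/4758 = 3.08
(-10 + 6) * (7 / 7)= -4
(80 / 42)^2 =3.63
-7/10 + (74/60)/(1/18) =43/2 = 21.50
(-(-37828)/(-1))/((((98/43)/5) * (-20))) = 8299/2 = 4149.50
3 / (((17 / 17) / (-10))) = -30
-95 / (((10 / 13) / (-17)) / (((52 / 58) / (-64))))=-54587/1856 = -29.41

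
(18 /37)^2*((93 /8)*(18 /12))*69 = 1559331/5476 = 284.76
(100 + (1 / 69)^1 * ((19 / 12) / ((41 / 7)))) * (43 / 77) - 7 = 127684147/2613996 = 48.85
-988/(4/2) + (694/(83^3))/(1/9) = -282456532/571787 = -493.99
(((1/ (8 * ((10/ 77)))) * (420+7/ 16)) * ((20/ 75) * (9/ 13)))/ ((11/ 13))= 88.29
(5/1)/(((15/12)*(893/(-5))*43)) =-20/38399 = 0.00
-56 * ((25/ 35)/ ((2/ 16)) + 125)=-7320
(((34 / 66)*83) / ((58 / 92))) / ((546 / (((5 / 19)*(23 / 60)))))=746419/59567508 = 0.01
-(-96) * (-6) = -576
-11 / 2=-5.50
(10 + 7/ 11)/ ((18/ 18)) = 117/11 = 10.64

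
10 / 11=0.91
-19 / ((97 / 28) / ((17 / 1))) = -9044/97 = -93.24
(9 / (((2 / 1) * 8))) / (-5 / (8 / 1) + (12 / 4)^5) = 9/3878 = 0.00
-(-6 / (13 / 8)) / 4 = 12/13 = 0.92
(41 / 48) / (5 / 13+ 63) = 533/39552 = 0.01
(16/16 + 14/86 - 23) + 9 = -552/43 = -12.84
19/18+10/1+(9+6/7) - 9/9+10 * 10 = 15109/126 = 119.91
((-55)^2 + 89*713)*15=997230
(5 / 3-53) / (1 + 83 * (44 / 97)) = -14938/11247 = -1.33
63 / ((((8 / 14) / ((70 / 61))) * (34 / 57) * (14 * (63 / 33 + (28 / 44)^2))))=434511/66368 = 6.55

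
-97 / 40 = -2.42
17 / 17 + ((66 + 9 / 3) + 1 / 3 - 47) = 70/3 = 23.33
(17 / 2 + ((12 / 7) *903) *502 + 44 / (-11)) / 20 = 38855.02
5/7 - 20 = -135/7 = -19.29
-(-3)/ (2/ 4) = 6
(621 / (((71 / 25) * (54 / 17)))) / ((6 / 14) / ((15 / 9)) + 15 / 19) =6500375/98832 = 65.77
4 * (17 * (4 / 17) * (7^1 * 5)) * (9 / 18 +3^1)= 1960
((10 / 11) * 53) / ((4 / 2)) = 24.09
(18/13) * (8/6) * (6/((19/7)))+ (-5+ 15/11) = 1208/2717 = 0.44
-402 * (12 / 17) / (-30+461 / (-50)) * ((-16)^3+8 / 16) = -987834600/33337 = -29631.78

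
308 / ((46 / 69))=462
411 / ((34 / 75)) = 30825/34 = 906.62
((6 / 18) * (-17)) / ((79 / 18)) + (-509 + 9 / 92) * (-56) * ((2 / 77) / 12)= 3621283/59961 = 60.39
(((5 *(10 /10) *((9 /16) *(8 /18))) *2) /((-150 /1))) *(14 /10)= -0.02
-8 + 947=939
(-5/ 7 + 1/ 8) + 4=191/56 = 3.41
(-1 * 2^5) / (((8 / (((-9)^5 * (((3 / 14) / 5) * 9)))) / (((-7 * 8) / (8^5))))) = -1594323/10240 = -155.70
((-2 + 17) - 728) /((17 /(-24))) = 17112/17 = 1006.59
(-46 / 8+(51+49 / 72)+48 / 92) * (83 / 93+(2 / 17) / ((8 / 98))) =33389975/308016 = 108.40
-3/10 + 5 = 47/10 = 4.70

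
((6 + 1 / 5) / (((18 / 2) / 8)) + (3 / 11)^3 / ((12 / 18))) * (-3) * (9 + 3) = -1327642/6655 = -199.50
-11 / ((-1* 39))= 11/39 = 0.28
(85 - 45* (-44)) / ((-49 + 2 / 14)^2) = 101185/116964 = 0.87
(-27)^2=729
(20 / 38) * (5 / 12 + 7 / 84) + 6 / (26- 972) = 2308/8987 = 0.26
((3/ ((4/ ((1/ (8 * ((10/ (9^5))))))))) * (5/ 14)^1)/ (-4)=-177147/3584 = -49.43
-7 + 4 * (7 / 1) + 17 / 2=59/2 = 29.50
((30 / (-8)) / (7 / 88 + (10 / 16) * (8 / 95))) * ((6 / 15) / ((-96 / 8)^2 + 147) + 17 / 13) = -10350098/278681 = -37.14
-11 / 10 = -1.10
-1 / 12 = -0.08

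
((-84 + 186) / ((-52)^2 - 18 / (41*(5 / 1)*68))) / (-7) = -710940/131928097 = -0.01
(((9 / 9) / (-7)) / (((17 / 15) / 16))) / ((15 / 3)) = -48/119 = -0.40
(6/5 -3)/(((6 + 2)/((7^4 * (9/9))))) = -21609/40 = -540.22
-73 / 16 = -4.56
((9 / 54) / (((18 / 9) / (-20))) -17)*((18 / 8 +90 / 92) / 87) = -462/667 = -0.69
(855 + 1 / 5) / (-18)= -2138/45 = -47.51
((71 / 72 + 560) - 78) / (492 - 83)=34775/29448 = 1.18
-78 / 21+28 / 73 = -1702/511 = -3.33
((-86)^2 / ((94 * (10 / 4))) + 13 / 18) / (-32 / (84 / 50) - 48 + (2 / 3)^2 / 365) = -69589513/144922808 = -0.48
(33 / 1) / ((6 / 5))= 55/2 = 27.50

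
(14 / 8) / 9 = 7/36 = 0.19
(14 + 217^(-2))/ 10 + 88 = 42097567/470890 = 89.40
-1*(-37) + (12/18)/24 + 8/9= 455/12 = 37.92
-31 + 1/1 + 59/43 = -1231/43 = -28.63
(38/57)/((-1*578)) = -1/867 = 0.00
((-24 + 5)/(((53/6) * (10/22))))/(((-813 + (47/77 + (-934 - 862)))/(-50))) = -482790/5322419 = -0.09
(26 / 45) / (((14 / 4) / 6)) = 104/105 = 0.99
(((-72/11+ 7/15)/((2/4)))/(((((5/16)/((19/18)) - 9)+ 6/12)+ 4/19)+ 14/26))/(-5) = -3963856/12153075 = -0.33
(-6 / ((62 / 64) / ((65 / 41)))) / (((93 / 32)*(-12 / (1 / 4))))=8320/118203 = 0.07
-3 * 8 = -24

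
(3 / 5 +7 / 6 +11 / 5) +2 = 179/30 = 5.97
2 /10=1/5 = 0.20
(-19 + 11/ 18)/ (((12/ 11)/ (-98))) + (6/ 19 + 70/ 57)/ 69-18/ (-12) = 78036583/47196 = 1653.46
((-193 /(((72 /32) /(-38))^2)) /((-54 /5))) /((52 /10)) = 980.24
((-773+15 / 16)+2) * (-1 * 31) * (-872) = -41632659/2 = -20816329.50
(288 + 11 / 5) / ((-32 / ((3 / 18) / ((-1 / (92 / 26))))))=33373/6240 = 5.35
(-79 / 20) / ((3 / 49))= -3871/60 = -64.52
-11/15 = -0.73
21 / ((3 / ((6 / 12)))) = 7/2 = 3.50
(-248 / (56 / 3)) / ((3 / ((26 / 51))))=-806/357 = -2.26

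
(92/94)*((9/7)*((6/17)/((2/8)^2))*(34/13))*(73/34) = 2901312/72709 = 39.90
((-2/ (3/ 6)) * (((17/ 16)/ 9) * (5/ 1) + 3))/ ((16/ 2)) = -517/288 = -1.80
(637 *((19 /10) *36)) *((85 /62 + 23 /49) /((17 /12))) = 149145516/2635 = 56601.71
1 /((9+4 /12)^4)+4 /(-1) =-2458543/614656 = -4.00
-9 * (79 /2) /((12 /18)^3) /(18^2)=-237/64 = -3.70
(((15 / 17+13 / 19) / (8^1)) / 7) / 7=253/63308 = 0.00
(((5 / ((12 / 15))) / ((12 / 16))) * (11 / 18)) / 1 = 5.09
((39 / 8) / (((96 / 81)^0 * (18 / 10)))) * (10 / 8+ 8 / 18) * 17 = 67405/864 = 78.02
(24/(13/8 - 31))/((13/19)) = -3648/3055 = -1.19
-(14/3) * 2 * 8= -224/3 = -74.67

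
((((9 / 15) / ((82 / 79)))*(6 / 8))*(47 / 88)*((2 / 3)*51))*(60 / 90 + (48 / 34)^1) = 590367/36080 = 16.36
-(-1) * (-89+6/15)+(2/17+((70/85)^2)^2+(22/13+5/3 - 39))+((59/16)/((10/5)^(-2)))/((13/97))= -68181851/5011260 = -13.61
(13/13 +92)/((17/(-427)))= -39711/17 = -2335.94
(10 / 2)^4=625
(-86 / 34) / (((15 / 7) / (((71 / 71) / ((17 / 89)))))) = -26789/4335 = -6.18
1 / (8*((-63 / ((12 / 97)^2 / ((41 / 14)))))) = -4/385769 = 0.00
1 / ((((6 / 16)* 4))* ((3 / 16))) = 32/9 = 3.56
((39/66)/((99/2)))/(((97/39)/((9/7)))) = 507/82159 = 0.01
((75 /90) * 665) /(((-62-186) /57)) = -63175/496 = -127.37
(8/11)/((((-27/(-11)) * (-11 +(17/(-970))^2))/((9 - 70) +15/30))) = 455395600/279439497 = 1.63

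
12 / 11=1.09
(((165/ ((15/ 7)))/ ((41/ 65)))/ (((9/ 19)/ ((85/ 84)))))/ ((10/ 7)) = 1616615/8856 = 182.54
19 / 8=2.38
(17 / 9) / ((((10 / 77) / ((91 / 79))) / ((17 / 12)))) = 2025023/85320 = 23.73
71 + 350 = 421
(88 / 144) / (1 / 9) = 5.50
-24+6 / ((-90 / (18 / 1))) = -126/5 = -25.20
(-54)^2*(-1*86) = -250776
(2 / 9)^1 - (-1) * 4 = 4.22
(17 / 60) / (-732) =-17/43920 = 0.00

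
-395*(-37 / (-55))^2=-178.76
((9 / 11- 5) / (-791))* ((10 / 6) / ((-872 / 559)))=-64285/11380908 = -0.01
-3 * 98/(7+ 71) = -49/13 = -3.77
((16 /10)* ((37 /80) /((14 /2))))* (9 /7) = 333/2450 = 0.14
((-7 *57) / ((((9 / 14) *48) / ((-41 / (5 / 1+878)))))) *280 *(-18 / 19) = -159.26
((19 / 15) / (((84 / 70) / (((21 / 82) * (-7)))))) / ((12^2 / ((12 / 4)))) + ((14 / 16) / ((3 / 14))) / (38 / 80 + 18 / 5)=3705527/3849408 = 0.96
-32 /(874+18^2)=-16/599 = -0.03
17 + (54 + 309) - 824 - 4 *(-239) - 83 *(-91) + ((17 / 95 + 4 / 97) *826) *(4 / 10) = 374946783/46075 = 8137.75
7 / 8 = 0.88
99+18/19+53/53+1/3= 101.28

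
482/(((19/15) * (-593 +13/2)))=-4820/7429 = -0.65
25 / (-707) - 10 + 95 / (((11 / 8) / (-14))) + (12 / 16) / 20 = -608018669/622160 = -977.27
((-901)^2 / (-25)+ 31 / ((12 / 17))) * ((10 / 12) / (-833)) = 32.44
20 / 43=0.47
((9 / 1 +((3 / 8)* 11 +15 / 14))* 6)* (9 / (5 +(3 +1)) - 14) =-31005/28 = -1107.32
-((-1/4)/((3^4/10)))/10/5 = 1/1620 = 0.00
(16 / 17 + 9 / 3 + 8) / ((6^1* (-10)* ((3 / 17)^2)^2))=-997339/4860 = -205.21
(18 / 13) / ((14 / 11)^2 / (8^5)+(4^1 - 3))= 5947392/4295551 = 1.38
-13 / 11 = -1.18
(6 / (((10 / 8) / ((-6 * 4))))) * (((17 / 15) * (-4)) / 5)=13056/125 = 104.45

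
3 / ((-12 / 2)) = -1/2 = -0.50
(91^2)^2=68574961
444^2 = 197136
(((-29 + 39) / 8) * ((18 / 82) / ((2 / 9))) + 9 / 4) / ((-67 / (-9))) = 10287/21976 = 0.47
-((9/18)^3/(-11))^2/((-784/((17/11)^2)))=289/734626816 = 0.00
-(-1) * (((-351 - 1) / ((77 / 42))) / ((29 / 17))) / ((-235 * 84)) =272/47705 = 0.01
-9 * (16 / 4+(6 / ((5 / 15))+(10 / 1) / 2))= -243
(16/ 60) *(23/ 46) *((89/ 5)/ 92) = 0.03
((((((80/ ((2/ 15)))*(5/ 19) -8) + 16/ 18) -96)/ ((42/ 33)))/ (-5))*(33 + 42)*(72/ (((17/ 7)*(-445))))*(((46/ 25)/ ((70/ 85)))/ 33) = 861856/295925 = 2.91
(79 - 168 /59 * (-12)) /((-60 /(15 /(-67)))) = 6677/15812 = 0.42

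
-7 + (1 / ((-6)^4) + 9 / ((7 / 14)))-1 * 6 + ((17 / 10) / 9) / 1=33629/6480 = 5.19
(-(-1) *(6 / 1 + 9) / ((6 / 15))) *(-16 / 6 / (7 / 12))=-1200/7 = -171.43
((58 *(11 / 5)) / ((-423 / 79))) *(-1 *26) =1310452/2115 = 619.60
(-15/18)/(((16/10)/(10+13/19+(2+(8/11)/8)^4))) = -34537925/2225432 = -15.52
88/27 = 3.26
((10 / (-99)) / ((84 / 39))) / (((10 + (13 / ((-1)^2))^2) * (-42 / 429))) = 845/315756 = 0.00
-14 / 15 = -0.93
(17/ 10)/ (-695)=-17/6950 = 0.00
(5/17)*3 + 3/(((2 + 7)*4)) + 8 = 1829/204 = 8.97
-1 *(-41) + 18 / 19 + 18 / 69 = 18445/437 = 42.21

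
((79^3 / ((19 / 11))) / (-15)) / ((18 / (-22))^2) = -656234909/23085 = -28426.90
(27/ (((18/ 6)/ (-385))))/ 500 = -693/100 = -6.93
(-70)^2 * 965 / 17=4728500/17 = 278147.06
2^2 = 4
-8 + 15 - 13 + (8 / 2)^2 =10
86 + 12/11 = 958/11 = 87.09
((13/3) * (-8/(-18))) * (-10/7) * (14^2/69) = -14560/1863 = -7.82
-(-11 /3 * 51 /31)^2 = -34969/961 = -36.39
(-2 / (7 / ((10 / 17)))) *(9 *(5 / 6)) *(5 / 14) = -375/833 = -0.45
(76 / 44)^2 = 361/121 = 2.98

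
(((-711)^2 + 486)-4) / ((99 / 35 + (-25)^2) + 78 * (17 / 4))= 35420210/67153 = 527.46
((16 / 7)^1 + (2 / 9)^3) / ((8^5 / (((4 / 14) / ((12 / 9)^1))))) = 1465/97542144 = 0.00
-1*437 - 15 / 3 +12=-430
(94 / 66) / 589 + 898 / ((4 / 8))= 34908899/19437 = 1796.00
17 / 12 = 1.42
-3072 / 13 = -236.31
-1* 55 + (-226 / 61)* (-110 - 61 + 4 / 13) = 457879/793 = 577.40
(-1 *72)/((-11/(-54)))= -3888/11 = -353.45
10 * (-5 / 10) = -5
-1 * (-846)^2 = -715716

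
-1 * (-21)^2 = -441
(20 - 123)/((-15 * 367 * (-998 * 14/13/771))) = -0.01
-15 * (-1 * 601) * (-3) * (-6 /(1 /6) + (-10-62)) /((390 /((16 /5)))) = 23966.03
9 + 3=12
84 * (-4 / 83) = -336/83 = -4.05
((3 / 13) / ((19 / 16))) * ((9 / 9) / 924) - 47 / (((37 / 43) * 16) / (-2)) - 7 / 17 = 614048543/95703608 = 6.42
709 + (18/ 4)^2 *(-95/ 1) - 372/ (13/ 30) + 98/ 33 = -2070.24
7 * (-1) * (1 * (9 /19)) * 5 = -315/19 = -16.58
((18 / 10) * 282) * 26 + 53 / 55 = 725921/55 = 13198.56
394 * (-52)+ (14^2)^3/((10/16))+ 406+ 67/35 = 420951213/35 = 12027177.51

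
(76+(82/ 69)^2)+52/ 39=374908/4761 = 78.75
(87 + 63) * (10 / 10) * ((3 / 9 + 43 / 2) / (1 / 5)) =16375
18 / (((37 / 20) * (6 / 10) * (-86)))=-0.19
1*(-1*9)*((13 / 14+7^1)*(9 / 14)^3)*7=-728271/5488 = -132.70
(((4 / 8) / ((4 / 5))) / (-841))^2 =25/45265984 = 0.00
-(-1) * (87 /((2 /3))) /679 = 261/1358 = 0.19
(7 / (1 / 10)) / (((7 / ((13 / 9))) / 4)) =520/9 = 57.78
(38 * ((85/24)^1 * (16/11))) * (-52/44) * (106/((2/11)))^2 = -235899820/3 = -78633273.33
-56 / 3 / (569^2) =-56/971283 = 0.00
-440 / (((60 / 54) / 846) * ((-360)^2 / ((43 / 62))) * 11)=-2021/12400 = -0.16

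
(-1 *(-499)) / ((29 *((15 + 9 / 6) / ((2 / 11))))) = 1996/10527 = 0.19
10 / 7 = 1.43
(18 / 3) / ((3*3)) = 2/3 = 0.67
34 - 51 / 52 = 1717/52 = 33.02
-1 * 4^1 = -4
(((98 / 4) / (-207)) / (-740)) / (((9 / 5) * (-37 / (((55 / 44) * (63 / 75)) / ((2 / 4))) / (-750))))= 8575/2267064 = 0.00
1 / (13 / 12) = 12/13 = 0.92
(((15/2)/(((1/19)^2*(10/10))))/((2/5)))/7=27075/28 = 966.96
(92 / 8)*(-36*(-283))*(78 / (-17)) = -9138636/17 = -537566.82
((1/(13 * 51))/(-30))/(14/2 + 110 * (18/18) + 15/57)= -19/44314920 = 0.00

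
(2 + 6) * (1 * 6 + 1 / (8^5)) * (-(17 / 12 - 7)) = 13172803/49152 = 268.00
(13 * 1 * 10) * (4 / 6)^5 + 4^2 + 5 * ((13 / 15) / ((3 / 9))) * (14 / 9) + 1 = 13205/243 = 54.34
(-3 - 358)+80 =-281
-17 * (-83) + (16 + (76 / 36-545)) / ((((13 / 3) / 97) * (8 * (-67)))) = 14977759/10452 = 1433.00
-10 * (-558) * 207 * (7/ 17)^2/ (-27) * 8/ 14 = -1197840/289 = -4144.78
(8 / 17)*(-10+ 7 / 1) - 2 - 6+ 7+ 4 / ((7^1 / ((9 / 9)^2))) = -219/119 = -1.84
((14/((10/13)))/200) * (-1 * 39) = -3549/1000 = -3.55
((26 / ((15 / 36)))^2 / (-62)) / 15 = -16224/3875 = -4.19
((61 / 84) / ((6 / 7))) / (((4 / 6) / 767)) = 46787/48 = 974.73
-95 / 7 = -13.57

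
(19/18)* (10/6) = 95/54 = 1.76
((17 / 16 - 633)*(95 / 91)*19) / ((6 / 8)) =-18250355/1092 = -16712.78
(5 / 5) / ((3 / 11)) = 11/3 = 3.67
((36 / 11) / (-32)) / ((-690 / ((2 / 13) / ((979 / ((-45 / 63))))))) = -3/180316136 = 0.00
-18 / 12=-3/2 = -1.50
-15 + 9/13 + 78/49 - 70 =-52690/637 = -82.72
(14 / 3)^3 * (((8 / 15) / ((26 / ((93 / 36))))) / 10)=42532/78975 = 0.54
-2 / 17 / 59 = -2/1003 = 0.00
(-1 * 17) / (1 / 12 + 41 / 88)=-4488/145 = -30.95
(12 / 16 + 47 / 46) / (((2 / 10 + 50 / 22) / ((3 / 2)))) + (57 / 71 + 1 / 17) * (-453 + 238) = -327229655/1776704 = -184.18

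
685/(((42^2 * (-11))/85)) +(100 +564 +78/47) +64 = 662704201/911988 = 726.66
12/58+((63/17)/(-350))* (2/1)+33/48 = 172199/197200 = 0.87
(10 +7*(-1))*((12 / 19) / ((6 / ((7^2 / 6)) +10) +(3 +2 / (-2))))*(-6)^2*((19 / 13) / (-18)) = -0.43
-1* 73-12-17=-102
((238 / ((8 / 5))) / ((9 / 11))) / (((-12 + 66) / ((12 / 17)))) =385/162 = 2.38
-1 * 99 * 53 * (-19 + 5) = 73458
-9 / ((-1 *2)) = 9/2 = 4.50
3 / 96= 1/32 = 0.03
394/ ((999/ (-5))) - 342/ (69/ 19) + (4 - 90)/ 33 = -98.75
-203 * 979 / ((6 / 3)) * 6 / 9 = -198737/3 = -66245.67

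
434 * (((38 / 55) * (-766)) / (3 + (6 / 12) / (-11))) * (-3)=75797232/325 = 233222.25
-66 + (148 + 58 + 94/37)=5274/37 = 142.54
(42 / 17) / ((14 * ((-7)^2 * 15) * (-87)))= -1/362355 = 0.00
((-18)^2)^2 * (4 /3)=139968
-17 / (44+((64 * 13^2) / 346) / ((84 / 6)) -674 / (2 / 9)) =20587/3616975 = 0.01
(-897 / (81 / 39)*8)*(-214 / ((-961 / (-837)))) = 19963632/31 = 643988.13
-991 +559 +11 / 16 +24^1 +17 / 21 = -406.50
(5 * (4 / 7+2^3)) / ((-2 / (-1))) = 150/7 = 21.43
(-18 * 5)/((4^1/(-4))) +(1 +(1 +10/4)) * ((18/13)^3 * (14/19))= 98.80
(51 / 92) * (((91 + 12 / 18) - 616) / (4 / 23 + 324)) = -26741/29824 = -0.90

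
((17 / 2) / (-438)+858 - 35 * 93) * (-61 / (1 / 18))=384261387/146 = 2631927.31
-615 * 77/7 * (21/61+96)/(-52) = 12534.02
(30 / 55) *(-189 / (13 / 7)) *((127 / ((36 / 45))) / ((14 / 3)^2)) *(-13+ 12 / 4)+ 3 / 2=2315433/572 = 4047.96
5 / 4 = 1.25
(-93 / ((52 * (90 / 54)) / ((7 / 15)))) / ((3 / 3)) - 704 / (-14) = 453043/9100 = 49.78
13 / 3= 4.33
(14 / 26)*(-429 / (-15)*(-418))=-32186/5 = -6437.20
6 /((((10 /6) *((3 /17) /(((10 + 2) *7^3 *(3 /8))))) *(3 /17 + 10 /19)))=50852151/1135 = 44803.66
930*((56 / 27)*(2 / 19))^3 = 435527680/45001899 = 9.68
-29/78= -0.37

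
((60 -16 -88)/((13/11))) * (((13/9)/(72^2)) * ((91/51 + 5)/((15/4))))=-20933/1115370 = -0.02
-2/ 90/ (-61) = 1/2745 = 0.00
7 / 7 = 1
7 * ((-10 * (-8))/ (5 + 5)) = 56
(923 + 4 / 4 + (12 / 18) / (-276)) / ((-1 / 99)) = -4207885/46 = -91475.76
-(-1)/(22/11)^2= 1/4 = 0.25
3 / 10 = 0.30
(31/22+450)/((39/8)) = 39724/429 = 92.60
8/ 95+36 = 3428/95 = 36.08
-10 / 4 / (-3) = 5/6 = 0.83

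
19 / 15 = 1.27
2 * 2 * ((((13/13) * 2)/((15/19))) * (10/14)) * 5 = 760/21 = 36.19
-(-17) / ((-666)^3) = -17/295408296 = 0.00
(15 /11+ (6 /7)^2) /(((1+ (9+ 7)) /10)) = 11310/9163 = 1.23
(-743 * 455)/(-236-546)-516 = -83.69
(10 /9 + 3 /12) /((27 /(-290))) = -7105/486 = -14.62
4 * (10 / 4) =10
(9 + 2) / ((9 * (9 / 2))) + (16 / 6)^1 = 238/81 = 2.94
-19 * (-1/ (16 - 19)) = -19/3 = -6.33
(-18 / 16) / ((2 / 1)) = -9/16 = -0.56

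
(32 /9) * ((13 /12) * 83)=8632/27 = 319.70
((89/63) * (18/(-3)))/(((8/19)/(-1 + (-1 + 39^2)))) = -366947/12 = -30578.92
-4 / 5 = -0.80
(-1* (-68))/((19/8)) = 544/19 = 28.63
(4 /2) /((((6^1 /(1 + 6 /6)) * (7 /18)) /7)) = 12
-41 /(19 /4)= -164/19 = -8.63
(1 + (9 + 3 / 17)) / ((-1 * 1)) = -173/17 = -10.18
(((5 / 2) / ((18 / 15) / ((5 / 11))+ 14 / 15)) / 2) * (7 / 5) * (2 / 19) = 525/10184 = 0.05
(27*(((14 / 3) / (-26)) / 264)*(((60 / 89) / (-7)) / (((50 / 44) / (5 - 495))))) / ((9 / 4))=-392/1157 = -0.34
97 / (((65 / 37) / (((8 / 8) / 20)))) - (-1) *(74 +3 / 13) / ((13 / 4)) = 432657/16900 = 25.60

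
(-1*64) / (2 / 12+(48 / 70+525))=-13440/110429 = -0.12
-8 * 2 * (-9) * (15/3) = 720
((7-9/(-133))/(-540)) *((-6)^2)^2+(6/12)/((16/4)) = -17915/1064 = -16.84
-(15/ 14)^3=-3375/2744 = -1.23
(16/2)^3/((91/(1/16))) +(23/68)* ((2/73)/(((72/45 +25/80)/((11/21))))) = 18359368/51835329 = 0.35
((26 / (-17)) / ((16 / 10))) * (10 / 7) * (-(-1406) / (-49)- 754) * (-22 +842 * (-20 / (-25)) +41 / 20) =239628090/343 = 698624.17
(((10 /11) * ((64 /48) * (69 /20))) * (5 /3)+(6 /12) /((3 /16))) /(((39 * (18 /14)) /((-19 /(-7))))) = 2014/3861 = 0.52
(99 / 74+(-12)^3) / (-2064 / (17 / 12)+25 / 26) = 28237833/23811091 = 1.19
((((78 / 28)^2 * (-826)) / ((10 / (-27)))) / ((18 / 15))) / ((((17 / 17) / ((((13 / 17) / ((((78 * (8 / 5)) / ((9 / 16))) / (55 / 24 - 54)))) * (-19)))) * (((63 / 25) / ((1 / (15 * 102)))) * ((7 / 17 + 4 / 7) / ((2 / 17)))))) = 26595725/17547264 = 1.52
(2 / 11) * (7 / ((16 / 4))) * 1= 7/22 = 0.32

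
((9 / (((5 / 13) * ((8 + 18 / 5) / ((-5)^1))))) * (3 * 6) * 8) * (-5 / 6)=35100/29 = 1210.34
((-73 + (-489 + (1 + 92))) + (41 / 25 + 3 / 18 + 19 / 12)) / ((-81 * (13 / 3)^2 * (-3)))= -46561/456300 = -0.10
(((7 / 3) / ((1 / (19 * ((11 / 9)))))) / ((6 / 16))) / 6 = 24.08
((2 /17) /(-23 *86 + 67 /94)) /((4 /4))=-188/3159705 = 0.00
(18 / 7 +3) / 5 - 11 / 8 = -73/280 = -0.26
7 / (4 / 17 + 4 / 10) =595/54 = 11.02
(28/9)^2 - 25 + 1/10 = -12329/810 = -15.22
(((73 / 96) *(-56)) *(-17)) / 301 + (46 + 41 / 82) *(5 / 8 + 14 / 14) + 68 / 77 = 12531577/158928 = 78.85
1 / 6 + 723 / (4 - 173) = -4169/1014 = -4.11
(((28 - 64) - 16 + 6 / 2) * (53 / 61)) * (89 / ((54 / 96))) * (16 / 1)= -59170048/549 = -107777.87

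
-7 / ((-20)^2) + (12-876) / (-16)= 21593/400 = 53.98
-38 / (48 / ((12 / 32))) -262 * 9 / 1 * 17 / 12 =-3340.80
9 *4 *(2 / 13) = 5.54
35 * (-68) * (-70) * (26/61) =4331600/61 = 71009.84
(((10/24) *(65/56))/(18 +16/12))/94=325/1221248 = 0.00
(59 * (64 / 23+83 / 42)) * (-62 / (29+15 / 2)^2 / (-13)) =33631652/33460791 = 1.01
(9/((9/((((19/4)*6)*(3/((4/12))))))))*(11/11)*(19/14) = 9747/28 = 348.11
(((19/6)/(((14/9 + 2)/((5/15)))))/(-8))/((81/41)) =-779/41472 = -0.02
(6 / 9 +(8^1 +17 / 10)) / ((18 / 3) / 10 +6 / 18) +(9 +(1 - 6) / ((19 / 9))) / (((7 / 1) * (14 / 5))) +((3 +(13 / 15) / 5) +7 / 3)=676391/39900 = 16.95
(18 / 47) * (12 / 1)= 216/47 = 4.60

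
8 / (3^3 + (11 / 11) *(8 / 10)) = 40/139 = 0.29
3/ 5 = 0.60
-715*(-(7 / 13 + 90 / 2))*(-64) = -2083840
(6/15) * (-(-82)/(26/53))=4346/65 = 66.86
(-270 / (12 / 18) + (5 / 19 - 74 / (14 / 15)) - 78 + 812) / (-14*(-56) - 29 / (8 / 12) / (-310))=20613140/64660211 = 0.32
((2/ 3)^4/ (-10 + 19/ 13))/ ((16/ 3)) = -13/2997 = 0.00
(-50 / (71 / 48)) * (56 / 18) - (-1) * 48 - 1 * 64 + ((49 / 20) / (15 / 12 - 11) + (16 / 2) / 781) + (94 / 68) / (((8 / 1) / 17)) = -96224333/812240 = -118.47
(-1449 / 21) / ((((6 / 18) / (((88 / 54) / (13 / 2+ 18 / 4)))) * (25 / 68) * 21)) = -6256/1575 = -3.97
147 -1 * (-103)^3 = 1092874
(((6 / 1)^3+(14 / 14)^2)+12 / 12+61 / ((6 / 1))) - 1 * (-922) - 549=3607/6 = 601.17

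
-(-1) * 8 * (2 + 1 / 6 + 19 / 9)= 308/9 = 34.22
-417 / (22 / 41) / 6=-5699/44 = -129.52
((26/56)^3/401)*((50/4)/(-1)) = -54925/17605504 = 0.00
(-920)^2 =846400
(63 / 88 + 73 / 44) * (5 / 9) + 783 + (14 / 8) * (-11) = 55085/72 = 765.07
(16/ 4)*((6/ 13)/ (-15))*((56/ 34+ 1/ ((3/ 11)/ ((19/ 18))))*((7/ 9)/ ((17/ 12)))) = -113456/304317 = -0.37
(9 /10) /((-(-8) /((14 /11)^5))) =0.38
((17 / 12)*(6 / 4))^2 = 289/64 = 4.52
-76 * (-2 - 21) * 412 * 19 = 13683344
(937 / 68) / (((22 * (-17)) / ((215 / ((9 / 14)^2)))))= -9871295/514998 = -19.17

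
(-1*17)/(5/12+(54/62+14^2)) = -6324/73391 = -0.09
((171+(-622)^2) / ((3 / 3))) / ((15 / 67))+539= 5188154/3 = 1729384.67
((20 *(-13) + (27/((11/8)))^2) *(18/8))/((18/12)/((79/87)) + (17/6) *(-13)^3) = -8103267/178462174 = -0.05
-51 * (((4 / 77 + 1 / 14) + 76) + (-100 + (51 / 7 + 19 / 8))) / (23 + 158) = 63801/15928 = 4.01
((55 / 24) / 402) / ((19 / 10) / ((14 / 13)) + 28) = 1925/10050804 = 0.00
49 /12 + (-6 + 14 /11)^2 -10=23857/1452 = 16.43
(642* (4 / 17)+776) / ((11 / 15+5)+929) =236400/238357 = 0.99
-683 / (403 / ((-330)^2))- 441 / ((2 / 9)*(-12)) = -594496431/3224 = -184397.16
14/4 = 7/2 = 3.50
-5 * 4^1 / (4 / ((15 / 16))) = -75/16 = -4.69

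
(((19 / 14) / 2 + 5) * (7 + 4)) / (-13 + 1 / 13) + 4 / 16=-7187/1568 = -4.58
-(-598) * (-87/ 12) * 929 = -8055359/2 = -4027679.50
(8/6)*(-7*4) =-112/3 = -37.33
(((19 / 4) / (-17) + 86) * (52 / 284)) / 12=25259/19312 = 1.31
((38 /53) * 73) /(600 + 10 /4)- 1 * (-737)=47074053/63865 = 737.09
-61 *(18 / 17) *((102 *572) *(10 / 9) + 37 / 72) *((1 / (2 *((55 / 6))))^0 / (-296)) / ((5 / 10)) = 284720977/10064 = 28291.04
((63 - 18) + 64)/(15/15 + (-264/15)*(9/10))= -2725/371 = -7.35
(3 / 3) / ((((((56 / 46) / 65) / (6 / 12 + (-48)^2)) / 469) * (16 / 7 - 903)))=-49717283/776 = -64068.66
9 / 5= 1.80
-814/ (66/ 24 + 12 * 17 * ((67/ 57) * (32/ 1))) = -0.11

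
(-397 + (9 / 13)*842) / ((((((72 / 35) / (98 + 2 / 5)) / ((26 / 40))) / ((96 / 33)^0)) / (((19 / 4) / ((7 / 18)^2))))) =50836761/280 = 181559.86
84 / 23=3.65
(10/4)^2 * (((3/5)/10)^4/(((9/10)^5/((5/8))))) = 1/11664 = 0.00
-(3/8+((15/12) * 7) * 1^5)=-73/8 = -9.12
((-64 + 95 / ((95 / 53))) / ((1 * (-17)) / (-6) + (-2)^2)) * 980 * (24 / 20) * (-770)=59764320/41 = 1457666.34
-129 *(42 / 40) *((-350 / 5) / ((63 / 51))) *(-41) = -629391/2 = -314695.50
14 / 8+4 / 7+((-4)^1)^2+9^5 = 1653885/28 = 59067.32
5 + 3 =8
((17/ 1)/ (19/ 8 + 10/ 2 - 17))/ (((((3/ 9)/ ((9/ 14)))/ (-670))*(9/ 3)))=410040/539 = 760.74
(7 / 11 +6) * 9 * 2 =1314/11 = 119.45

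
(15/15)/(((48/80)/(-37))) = -185/3 = -61.67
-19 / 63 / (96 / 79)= -1501/6048 = -0.25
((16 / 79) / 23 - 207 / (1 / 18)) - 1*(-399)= -6045143/1817 = -3326.99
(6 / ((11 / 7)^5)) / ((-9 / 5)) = -168070/483153 = -0.35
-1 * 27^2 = -729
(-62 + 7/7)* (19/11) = -1159/11 = -105.36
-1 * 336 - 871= -1207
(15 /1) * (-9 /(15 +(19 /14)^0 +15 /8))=-1080/143 = -7.55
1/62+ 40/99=2579/6138 = 0.42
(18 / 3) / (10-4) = 1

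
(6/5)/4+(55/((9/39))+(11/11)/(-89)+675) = 2439371/2670 = 913.62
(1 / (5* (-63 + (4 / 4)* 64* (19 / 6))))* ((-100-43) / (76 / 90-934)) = 3861/17594648 = 0.00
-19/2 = -9.50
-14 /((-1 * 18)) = 7/9 = 0.78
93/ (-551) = -0.17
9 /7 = 1.29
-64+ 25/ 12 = -743/12 = -61.92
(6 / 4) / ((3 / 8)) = 4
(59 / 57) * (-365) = -21535/57 = -377.81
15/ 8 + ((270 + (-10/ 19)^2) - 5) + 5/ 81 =62508775/233928 = 267.21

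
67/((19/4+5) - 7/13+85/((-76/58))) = -66196/54989 = -1.20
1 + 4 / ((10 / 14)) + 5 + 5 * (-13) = -267/5 = -53.40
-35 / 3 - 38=-149/3 = -49.67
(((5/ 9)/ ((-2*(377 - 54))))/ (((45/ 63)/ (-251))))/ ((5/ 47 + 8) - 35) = -82579/7348896 = -0.01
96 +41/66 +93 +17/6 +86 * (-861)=-812389/11 = -73853.55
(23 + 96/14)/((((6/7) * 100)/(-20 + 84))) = 1672/75 = 22.29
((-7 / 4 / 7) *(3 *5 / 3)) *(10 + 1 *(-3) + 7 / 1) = -35/2 = -17.50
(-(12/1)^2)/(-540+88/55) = 180/673 = 0.27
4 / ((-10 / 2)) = -4/5 = -0.80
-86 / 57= -1.51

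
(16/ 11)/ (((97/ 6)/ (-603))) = -57888/1067 = -54.25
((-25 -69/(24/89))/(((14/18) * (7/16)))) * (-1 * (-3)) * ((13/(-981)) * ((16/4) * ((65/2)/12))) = 271245/763 = 355.50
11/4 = 2.75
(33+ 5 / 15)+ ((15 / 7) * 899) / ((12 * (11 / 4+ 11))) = 10397/231 = 45.01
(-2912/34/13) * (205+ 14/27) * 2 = -1242976/459 = -2708.01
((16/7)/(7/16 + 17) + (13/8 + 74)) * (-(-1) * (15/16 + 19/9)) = 519606107/2249856 = 230.95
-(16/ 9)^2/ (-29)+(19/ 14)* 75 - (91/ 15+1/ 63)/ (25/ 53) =365855569/4110750 = 89.00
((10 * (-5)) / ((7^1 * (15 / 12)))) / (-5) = 1.14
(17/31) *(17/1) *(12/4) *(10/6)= 46.61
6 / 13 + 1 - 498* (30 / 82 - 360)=95459909/533 = 179099.27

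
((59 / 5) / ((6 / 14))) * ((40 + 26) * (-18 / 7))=-23364/5 = -4672.80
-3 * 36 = -108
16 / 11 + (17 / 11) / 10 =177/110 = 1.61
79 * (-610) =-48190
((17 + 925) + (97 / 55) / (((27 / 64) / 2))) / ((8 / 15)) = 705643/396 = 1781.93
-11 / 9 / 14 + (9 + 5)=1753/126 = 13.91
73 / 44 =1.66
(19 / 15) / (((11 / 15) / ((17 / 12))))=323/132 = 2.45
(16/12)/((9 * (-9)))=-4/243 = -0.02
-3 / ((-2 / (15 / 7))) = 45/14 = 3.21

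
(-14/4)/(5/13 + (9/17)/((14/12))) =-10829/2594 = -4.17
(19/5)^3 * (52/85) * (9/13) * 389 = 96053436/10625 = 9040.32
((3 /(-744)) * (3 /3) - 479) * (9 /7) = -1069137/1736 = -615.86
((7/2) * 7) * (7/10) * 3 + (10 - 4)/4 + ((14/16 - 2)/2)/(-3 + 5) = 8427/160 = 52.67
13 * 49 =637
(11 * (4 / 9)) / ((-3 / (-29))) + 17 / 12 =5257/108 = 48.68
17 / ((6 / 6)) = 17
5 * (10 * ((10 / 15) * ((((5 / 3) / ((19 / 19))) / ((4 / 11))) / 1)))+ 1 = 1384/9 = 153.78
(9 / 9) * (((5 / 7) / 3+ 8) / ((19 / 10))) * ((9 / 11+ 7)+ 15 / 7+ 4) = 60.53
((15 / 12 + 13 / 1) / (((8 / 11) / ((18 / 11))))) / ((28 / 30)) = 7695/224 = 34.35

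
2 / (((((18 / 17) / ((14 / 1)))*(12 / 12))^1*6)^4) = 200533921/4251528 = 47.17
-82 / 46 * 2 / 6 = -41/69 = -0.59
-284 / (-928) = 71/232 = 0.31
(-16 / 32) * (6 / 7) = -3/7 = -0.43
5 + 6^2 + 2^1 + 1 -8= 36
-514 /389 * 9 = -4626/389 = -11.89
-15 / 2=-7.50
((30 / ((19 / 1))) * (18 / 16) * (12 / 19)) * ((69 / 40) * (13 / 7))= 72657/20216 = 3.59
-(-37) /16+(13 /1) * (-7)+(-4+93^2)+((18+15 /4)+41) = 137905/16 = 8619.06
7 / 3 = 2.33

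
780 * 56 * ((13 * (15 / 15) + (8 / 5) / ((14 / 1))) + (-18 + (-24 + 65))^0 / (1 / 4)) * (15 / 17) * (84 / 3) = 313971840/17 = 18468931.76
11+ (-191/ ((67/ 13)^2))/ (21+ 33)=10.87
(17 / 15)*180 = 204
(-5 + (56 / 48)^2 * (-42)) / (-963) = 373/5778 = 0.06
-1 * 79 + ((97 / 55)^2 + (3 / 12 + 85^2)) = 86507261/12100 = 7149.36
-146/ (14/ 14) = -146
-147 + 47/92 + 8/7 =-93603/644 = -145.35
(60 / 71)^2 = 0.71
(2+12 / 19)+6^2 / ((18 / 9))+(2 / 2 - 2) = 373/19 = 19.63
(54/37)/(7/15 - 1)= -405/148 = -2.74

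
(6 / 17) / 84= 1/238 = 0.00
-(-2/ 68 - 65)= 2211/34 = 65.03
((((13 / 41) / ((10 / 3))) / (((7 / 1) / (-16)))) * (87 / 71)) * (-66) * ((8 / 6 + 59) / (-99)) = -1091792/101885 = -10.72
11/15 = 0.73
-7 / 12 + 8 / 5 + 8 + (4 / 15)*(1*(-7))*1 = 143/20 = 7.15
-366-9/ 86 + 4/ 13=-365.80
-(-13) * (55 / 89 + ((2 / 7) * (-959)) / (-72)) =184249/3204 = 57.51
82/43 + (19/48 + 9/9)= 6817/2064 = 3.30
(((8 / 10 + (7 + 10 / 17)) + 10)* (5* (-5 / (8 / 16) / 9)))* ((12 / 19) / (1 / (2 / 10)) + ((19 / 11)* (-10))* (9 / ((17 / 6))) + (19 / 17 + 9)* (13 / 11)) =46585736/10659 = 4370.55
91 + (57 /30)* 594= 6098/5 = 1219.60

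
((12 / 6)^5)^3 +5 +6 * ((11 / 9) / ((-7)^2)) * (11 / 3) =14453135/441 = 32773.55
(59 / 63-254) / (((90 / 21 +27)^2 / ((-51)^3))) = 548295713/15987 = 34296.35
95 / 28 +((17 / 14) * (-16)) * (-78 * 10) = 424415/28 = 15157.68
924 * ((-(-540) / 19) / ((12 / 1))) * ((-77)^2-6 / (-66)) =246531600/19 = 12975347.37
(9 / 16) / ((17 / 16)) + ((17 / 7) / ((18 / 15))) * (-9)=-4209/238 = -17.68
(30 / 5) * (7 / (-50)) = -21/25 = -0.84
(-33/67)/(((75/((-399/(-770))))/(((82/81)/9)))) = -779/2035125 = 0.00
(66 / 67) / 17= 0.06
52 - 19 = 33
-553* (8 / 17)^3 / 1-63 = -592655/4913 = -120.63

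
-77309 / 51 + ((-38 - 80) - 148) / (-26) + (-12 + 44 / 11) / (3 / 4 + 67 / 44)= -25014194/16575 = -1509.15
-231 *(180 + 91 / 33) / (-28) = 6031/4 = 1507.75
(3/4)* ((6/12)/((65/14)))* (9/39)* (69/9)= 483/3380 = 0.14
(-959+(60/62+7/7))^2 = 880190224/961 = 915910.74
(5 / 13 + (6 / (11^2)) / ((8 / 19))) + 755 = 755.50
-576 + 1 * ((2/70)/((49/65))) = -197555/343 = -575.96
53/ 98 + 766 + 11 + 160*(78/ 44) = 1143949/1078 = 1061.18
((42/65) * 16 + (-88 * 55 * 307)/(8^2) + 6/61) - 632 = -756155259/31720 = -23838.44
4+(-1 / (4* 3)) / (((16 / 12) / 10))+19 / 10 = 211/40 = 5.28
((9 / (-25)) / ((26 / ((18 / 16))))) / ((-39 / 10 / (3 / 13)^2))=243/1142440 = 0.00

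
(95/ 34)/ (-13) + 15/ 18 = 410/663 = 0.62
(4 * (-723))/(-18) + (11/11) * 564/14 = 4220/21 = 200.95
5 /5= 1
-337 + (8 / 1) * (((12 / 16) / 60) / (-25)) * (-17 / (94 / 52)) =-1979654/5875 = -336.96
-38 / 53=-0.72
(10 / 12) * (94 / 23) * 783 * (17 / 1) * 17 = 17725815/23 = 770687.61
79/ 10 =7.90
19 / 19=1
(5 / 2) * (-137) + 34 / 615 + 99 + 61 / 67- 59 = -24849439/82410 = -301.53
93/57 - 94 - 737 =-15758/19 = -829.37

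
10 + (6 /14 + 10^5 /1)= 700073/7 = 100010.43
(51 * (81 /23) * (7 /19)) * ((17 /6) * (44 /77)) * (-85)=-9106.48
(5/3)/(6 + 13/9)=15/67 = 0.22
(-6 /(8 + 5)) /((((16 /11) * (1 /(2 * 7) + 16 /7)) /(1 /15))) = -7/780 = -0.01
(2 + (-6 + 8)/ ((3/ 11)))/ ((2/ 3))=14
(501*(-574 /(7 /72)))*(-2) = 5915808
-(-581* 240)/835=166.99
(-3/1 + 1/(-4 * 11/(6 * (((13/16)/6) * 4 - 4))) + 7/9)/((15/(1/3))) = -2773/71280 = -0.04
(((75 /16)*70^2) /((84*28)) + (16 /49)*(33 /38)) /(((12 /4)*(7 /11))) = 6586481/1251264 = 5.26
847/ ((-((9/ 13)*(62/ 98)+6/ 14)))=-539539/552 = -977.43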